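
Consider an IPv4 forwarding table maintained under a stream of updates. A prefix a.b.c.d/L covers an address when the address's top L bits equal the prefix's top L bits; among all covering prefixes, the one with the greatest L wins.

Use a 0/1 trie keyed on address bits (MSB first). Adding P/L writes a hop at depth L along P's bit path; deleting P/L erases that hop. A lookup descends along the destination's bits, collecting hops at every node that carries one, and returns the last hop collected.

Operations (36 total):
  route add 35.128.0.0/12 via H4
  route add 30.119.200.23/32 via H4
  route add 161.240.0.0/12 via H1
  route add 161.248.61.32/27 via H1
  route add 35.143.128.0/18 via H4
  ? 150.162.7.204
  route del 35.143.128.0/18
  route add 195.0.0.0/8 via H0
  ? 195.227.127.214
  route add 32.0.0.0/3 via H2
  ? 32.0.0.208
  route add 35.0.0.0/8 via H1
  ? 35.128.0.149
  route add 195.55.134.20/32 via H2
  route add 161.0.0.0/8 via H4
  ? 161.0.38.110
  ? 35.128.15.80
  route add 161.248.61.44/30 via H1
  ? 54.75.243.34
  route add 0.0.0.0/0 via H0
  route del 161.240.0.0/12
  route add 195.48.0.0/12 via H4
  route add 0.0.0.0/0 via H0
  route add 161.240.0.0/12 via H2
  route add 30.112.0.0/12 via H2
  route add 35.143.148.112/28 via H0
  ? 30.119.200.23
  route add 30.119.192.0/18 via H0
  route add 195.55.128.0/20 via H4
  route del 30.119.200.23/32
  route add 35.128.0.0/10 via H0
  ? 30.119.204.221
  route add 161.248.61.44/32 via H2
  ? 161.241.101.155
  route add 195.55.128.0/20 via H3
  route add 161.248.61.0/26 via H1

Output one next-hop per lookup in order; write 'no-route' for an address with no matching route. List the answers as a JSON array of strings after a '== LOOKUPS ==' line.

Apply in order:
  add 35.128.0.0/12 -> H4 at depth 12
  add 30.119.200.23/32 -> H4 at depth 32
  add 161.240.0.0/12 -> H1 at depth 12
  add 161.248.61.32/27 -> H1 at depth 27
  add 35.143.128.0/18 -> H4 at depth 18
  ? 150.162.7.204  path d0:-→d1:-→d2:-  best=no-route
  - 35.143.128.0/18 clear@18
  add 195.0.0.0/8 -> H0 at depth 8
  ? 195.227.127.214  path d0:-→d1:-→d2:-→d3:-→d4:-→d5:-→d6:-→d7:-→d8:H0  best=H0
  add 32.0.0.0/3 -> H2 at depth 3
  ? 32.0.0.208  path d0:-→d1:-→d2:-→d3:H2→d4:-→d5:-→d6:-  best=H2
  add 35.0.0.0/8 -> H1 at depth 8
  ? 35.128.0.149  path d0:-→d1:-→d2:-→d3:H2→d4:-→d5:-→d6:-→d7:-→d8:H1→d9:-→d10:-→d11:-→d12:H4  best=H4
  add 195.55.134.20/32 -> H2 at depth 32
  add 161.0.0.0/8 -> H4 at depth 8
  ? 161.0.38.110  path d0:-→d1:-→d2:-→d3:-→d4:-→d5:-→d6:-→d7:-→d8:H4  best=H4
  ? 35.128.15.80  path d0:-→d1:-→d2:-→d3:H2→d4:-→d5:-→d6:-→d7:-→d8:H1→d9:-→d10:-→d11:-→d12:H4  best=H4
  add 161.248.61.44/30 -> H1 at depth 30
  ? 54.75.243.34  path d0:-→d1:-→d2:-→d3:H2  best=H2
  add 0.0.0.0/0 -> H0 at depth 0
  - 161.240.0.0/12 clear@12
  add 195.48.0.0/12 -> H4 at depth 12
  add 0.0.0.0/0 -> H0 at depth 0
  add 161.240.0.0/12 -> H2 at depth 12
  add 30.112.0.0/12 -> H2 at depth 12
  add 35.143.148.112/28 -> H0 at depth 28
  ? 30.119.200.23  path d0:H0→d1:-→d2:-→d3:-→d4:-→d5:-→d6:-→d7:-→d8:-→d9:-→d10:-→d11:-→d12:H2→d13:-→d14:-→d15:-→d16:-→d17:-→d18:-→d19:-→d20:-→d21:-→d22:-→d23:-→d24:-→d25:-→d26:-→d27:-→d28:-→d29:-→d30:-→d31:-→d32:H4  best=H4
  add 30.119.192.0/18 -> H0 at depth 18
  add 195.55.128.0/20 -> H4 at depth 20
  - 30.119.200.23/32 clear@32
  add 35.128.0.0/10 -> H0 at depth 10
  ? 30.119.204.221  path d0:H0→d1:-→d2:-→d3:-→d4:-→d5:-→d6:-→d7:-→d8:-→d9:-→d10:-→d11:-→d12:H2→d13:-→d14:-→d15:-→d16:-→d17:-→d18:H0→d19:-→d20:-→d21:-  best=H0
  add 161.248.61.44/32 -> H2 at depth 32
  ? 161.241.101.155  path d0:H0→d1:-→d2:-→d3:-→d4:-→d5:-→d6:-→d7:-→d8:H4→d9:-→d10:-→d11:-→d12:H2  best=H2
  add 195.55.128.0/20 -> H3 at depth 20
  add 161.248.61.0/26 -> H1 at depth 26

== LOOKUPS ==
["no-route","H0","H2","H4","H4","H4","H2","H4","H0","H2"]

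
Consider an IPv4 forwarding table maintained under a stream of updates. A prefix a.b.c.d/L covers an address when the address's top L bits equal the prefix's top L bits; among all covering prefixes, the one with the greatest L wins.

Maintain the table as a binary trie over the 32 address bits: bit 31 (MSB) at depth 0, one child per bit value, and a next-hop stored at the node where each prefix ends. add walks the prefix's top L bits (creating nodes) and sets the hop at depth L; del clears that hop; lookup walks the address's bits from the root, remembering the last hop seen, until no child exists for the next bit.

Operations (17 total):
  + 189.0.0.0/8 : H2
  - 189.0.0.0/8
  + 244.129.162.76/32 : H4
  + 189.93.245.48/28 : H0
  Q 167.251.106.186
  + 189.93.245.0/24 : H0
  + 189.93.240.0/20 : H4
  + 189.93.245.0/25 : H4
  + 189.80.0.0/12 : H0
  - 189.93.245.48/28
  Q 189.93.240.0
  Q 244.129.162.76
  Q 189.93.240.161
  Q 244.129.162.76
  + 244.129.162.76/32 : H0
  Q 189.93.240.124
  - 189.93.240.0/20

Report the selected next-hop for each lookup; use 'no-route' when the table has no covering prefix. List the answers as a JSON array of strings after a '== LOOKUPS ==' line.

Process each operation:
  + 189.0.0.0/8 (H2) depth=8
  - 189.0.0.0/8 clear@8
  + 244.129.162.76/32 (H4) depth=32
  + 189.93.245.48/28 (H0) depth=28
  ? 167.251.106.186  path d0:-→d1:-→d2:-→d3:-  best=no-route
  + 189.93.245.0/24 (H0) depth=24
  + 189.93.240.0/20 (H4) depth=20
  + 189.93.245.0/25 (H4) depth=25
  + 189.80.0.0/12 (H0) depth=12
  - 189.93.245.48/28 clear@28
  ? 189.93.240.0  path d0:-→d1:-→d2:-→d3:-→d4:-→d5:-→d6:-→d7:-→d8:-→d9:-→d10:-→d11:-→d12:H0→d13:-→d14:-→d15:-→d16:-→d17:-→d18:-→d19:-→d20:H4→d21:-  best=H4
  ? 244.129.162.76  path d0:-→d1:-→d2:-→d3:-→d4:-→d5:-→d6:-→d7:-→d8:-→d9:-→d10:-→d11:-→d12:-→d13:-→d14:-→d15:-→d16:-→d17:-→d18:-→d19:-→d20:-→d21:-→d22:-→d23:-→d24:-→d25:-→d26:-→d27:-→d28:-→d29:-→d30:-→d31:-→d32:H4  best=H4
  ? 189.93.240.161  path d0:-→d1:-→d2:-→d3:-→d4:-→d5:-→d6:-→d7:-→d8:-→d9:-→d10:-→d11:-→d12:H0→d13:-→d14:-→d15:-→d16:-→d17:-→d18:-→d19:-→d20:H4→d21:-  best=H4
  ? 244.129.162.76  path d0:-→d1:-→d2:-→d3:-→d4:-→d5:-→d6:-→d7:-→d8:-→d9:-→d10:-→d11:-→d12:-→d13:-→d14:-→d15:-→d16:-→d17:-→d18:-→d19:-→d20:-→d21:-→d22:-→d23:-→d24:-→d25:-→d26:-→d27:-→d28:-→d29:-→d30:-→d31:-→d32:H4  best=H4
  + 244.129.162.76/32 (H0) depth=32
  ? 189.93.240.124  path d0:-→d1:-→d2:-→d3:-→d4:-→d5:-→d6:-→d7:-→d8:-→d9:-→d10:-→d11:-→d12:H0→d13:-→d14:-→d15:-→d16:-→d17:-→d18:-→d19:-→d20:H4→d21:-  best=H4
  - 189.93.240.0/20 clear@20

== LOOKUPS ==
["no-route","H4","H4","H4","H4","H4"]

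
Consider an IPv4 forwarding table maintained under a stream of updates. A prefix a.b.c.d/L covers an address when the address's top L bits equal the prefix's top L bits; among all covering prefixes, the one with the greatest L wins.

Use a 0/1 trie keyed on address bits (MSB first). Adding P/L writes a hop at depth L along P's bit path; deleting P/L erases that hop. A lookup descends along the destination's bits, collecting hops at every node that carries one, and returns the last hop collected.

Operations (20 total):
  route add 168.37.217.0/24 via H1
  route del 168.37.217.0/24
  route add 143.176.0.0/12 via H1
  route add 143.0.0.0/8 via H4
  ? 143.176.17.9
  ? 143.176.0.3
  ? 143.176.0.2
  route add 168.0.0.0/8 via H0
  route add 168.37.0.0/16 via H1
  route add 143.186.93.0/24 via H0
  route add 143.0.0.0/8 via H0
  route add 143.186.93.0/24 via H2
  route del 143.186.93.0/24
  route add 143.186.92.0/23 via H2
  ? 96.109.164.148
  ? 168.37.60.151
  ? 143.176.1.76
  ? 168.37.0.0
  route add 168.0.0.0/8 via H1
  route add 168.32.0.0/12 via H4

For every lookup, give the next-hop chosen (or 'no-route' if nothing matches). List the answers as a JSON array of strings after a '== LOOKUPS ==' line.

Process each operation:
  + 168.37.217.0/24 (H1) depth=24
  del 168.37.217.0/24 (clear depth 24)
  + 143.176.0.0/12 (H1) depth=12
  + 143.0.0.0/8 (H4) depth=8
  ? 143.176.17.9  path d0:-→d1:-→d2:-→d3:-→d4:-→d5:-→d6:-→d7:-→d8:H4→d9:-→d10:-→d11:-→d12:H1  best=H1
  ? 143.176.0.3  path d0:-→d1:-→d2:-→d3:-→d4:-→d5:-→d6:-→d7:-→d8:H4→d9:-→d10:-→d11:-→d12:H1  best=H1
  ? 143.176.0.2  path d0:-→d1:-→d2:-→d3:-→d4:-→d5:-→d6:-→d7:-→d8:H4→d9:-→d10:-→d11:-→d12:H1  best=H1
  + 168.0.0.0/8 (H0) depth=8
  + 168.37.0.0/16 (H1) depth=16
  + 143.186.93.0/24 (H0) depth=24
  + 143.0.0.0/8 (H0) depth=8
  + 143.186.93.0/24 (H2) depth=24
  del 143.186.93.0/24 (clear depth 24)
  + 143.186.92.0/23 (H2) depth=23
  ? 96.109.164.148  path d0:-  best=no-route
  ? 168.37.60.151  path d0:-→d1:-→d2:-→d3:-→d4:-→d5:-→d6:-→d7:-→d8:H0→d9:-→d10:-→d11:-→d12:-→d13:-→d14:-→d15:-→d16:H1  best=H1
  ? 143.176.1.76  path d0:-→d1:-→d2:-→d3:-→d4:-→d5:-→d6:-→d7:-→d8:H0→d9:-→d10:-→d11:-→d12:H1  best=H1
  ? 168.37.0.0  path d0:-→d1:-→d2:-→d3:-→d4:-→d5:-→d6:-→d7:-→d8:H0→d9:-→d10:-→d11:-→d12:-→d13:-→d14:-→d15:-→d16:H1  best=H1
  + 168.0.0.0/8 (H1) depth=8
  + 168.32.0.0/12 (H4) depth=12

== LOOKUPS ==
["H1","H1","H1","no-route","H1","H1","H1"]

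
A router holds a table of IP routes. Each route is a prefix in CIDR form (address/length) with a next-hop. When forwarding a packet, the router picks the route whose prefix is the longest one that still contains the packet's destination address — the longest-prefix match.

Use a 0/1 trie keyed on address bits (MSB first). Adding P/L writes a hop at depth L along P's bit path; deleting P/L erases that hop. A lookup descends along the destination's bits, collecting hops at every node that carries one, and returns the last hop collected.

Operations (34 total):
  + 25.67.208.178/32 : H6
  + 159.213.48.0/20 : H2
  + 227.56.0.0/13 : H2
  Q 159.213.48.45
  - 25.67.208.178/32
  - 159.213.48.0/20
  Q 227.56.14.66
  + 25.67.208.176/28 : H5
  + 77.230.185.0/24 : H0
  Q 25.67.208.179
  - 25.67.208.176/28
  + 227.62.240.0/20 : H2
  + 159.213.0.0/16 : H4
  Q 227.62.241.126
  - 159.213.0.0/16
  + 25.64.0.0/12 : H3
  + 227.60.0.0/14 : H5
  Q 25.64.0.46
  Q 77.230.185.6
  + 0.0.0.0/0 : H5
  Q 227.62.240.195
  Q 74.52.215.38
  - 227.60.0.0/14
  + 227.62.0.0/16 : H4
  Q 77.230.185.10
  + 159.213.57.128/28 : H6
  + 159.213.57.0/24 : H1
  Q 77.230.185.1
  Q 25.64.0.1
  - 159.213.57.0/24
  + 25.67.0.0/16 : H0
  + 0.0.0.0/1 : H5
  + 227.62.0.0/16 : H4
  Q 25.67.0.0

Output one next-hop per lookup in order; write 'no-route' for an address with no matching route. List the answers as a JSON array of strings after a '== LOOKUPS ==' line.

Trace:
  + 25.67.208.178/32 (H6) depth=32
  + 159.213.48.0/20 (H2) depth=20
  + 227.56.0.0/13 (H2) depth=13
  ? 159.213.48.45  path d0:-→d1:-→d2:-→d3:-→d4:-→d5:-→d6:-→d7:-→d8:-→d9:-→d10:-→d11:-→d12:-→d13:-→d14:-→d15:-→d16:-→d17:-→d18:-→d19:-→d20:H2  best=H2
  - 25.67.208.178/32 clear@32
  - 159.213.48.0/20 clear@20
  ? 227.56.14.66  path d0:-→d1:-→d2:-→d3:-→d4:-→d5:-→d6:-→d7:-→d8:-→d9:-→d10:-→d11:-→d12:-→d13:H2  best=H2
  + 25.67.208.176/28 (H5) depth=28
  + 77.230.185.0/24 (H0) depth=24
  ? 25.67.208.179  path d0:-→d1:-→d2:-→d3:-→d4:-→d5:-→d6:-→d7:-→d8:-→d9:-→d10:-→d11:-→d12:-→d13:-→d14:-→d15:-→d16:-→d17:-→d18:-→d19:-→d20:-→d21:-→d22:-→d23:-→d24:-→d25:-→d26:-→d27:-→d28:H5→d29:-→d30:-→d31:-  best=H5
  - 25.67.208.176/28 clear@28
  + 227.62.240.0/20 (H2) depth=20
  + 159.213.0.0/16 (H4) depth=16
  ? 227.62.241.126  path d0:-→d1:-→d2:-→d3:-→d4:-→d5:-→d6:-→d7:-→d8:-→d9:-→d10:-→d11:-→d12:-→d13:H2→d14:-→d15:-→d16:-→d17:-→d18:-→d19:-→d20:H2  best=H2
  - 159.213.0.0/16 clear@16
  + 25.64.0.0/12 (H3) depth=12
  + 227.60.0.0/14 (H5) depth=14
  ? 25.64.0.46  path d0:-→d1:-→d2:-→d3:-→d4:-→d5:-→d6:-→d7:-→d8:-→d9:-→d10:-→d11:-→d12:H3→d13:-→d14:-  best=H3
  ? 77.230.185.6  path d0:-→d1:-→d2:-→d3:-→d4:-→d5:-→d6:-→d7:-→d8:-→d9:-→d10:-→d11:-→d12:-→d13:-→d14:-→d15:-→d16:-→d17:-→d18:-→d19:-→d20:-→d21:-→d22:-→d23:-→d24:H0  best=H0
  + 0.0.0.0/0 (H5) depth=0
  ? 227.62.240.195  path d0:H5→d1:-→d2:-→d3:-→d4:-→d5:-→d6:-→d7:-→d8:-→d9:-→d10:-→d11:-→d12:-→d13:H2→d14:H5→d15:-→d16:-→d17:-→d18:-→d19:-→d20:H2  best=H2
  ? 74.52.215.38  path d0:H5→d1:-→d2:-→d3:-→d4:-→d5:-  best=H5
  - 227.60.0.0/14 clear@14
  + 227.62.0.0/16 (H4) depth=16
  ? 77.230.185.10  path d0:H5→d1:-→d2:-→d3:-→d4:-→d5:-→d6:-→d7:-→d8:-→d9:-→d10:-→d11:-→d12:-→d13:-→d14:-→d15:-→d16:-→d17:-→d18:-→d19:-→d20:-→d21:-→d22:-→d23:-→d24:H0  best=H0
  + 159.213.57.128/28 (H6) depth=28
  + 159.213.57.0/24 (H1) depth=24
  ? 77.230.185.1  path d0:H5→d1:-→d2:-→d3:-→d4:-→d5:-→d6:-→d7:-→d8:-→d9:-→d10:-→d11:-→d12:-→d13:-→d14:-→d15:-→d16:-→d17:-→d18:-→d19:-→d20:-→d21:-→d22:-→d23:-→d24:H0  best=H0
  ? 25.64.0.1  path d0:H5→d1:-→d2:-→d3:-→d4:-→d5:-→d6:-→d7:-→d8:-→d9:-→d10:-→d11:-→d12:H3→d13:-→d14:-  best=H3
  - 159.213.57.0/24 clear@24
  + 25.67.0.0/16 (H0) depth=16
  + 0.0.0.0/1 (H5) depth=1
  + 227.62.0.0/16 (H4) depth=16
  ? 25.67.0.0  path d0:H5→d1:H5→d2:-→d3:-→d4:-→d5:-→d6:-→d7:-→d8:-→d9:-→d10:-→d11:-→d12:H3→d13:-→d14:-→d15:-→d16:H0  best=H0

== LOOKUPS ==
["H2","H2","H5","H2","H3","H0","H2","H5","H0","H0","H3","H0"]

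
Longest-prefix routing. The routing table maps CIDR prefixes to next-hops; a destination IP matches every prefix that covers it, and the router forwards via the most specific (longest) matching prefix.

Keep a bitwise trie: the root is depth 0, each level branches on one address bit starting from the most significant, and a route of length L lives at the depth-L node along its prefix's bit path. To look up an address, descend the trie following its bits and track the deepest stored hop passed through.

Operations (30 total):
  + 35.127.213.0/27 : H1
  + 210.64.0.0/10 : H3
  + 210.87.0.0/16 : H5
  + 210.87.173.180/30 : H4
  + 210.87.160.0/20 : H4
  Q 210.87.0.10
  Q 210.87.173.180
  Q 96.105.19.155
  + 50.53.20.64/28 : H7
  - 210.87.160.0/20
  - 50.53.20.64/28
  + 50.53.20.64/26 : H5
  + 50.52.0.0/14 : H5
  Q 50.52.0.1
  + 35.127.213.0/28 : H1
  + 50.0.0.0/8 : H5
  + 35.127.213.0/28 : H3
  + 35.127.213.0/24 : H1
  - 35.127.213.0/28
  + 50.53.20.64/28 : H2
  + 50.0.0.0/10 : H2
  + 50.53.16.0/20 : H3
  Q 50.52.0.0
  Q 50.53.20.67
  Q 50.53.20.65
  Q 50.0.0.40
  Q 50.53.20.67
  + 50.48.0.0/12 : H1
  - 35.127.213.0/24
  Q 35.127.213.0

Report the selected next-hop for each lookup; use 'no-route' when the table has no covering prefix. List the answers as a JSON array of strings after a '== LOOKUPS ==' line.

Trace:
  add 35.127.213.0/27 -> H1 at depth 27
  add 210.64.0.0/10 -> H3 at depth 10
  add 210.87.0.0/16 -> H5 at depth 16
  add 210.87.173.180/30 -> H4 at depth 30
  add 210.87.160.0/20 -> H4 at depth 20
  ? 210.87.0.10  path d0:-→d1:-→d2:-→d3:-→d4:-→d5:-→d6:-→d7:-→d8:-→d9:-→d10:H3→d11:-→d12:-→d13:-→d14:-→d15:-→d16:H5  best=H5
  ? 210.87.173.180  path d0:-→d1:-→d2:-→d3:-→d4:-→d5:-→d6:-→d7:-→d8:-→d9:-→d10:H3→d11:-→d12:-→d13:-→d14:-→d15:-→d16:H5→d17:-→d18:-→d19:-→d20:H4→d21:-→d22:-→d23:-→d24:-→d25:-→d26:-→d27:-→d28:-→d29:-→d30:H4  best=H4
  ? 96.105.19.155  path d0:-→d1:-  best=no-route
  add 50.53.20.64/28 -> H7 at depth 28
  del 210.87.160.0/20 (clear depth 20)
  del 50.53.20.64/28 (clear depth 28)
  add 50.53.20.64/26 -> H5 at depth 26
  add 50.52.0.0/14 -> H5 at depth 14
  ? 50.52.0.1  path d0:-→d1:-→d2:-→d3:-→d4:-→d5:-→d6:-→d7:-→d8:-→d9:-→d10:-→d11:-→d12:-→d13:-→d14:H5→d15:-  best=H5
  add 35.127.213.0/28 -> H1 at depth 28
  add 50.0.0.0/8 -> H5 at depth 8
  add 35.127.213.0/28 -> H3 at depth 28
  add 35.127.213.0/24 -> H1 at depth 24
  del 35.127.213.0/28 (clear depth 28)
  add 50.53.20.64/28 -> H2 at depth 28
  add 50.0.0.0/10 -> H2 at depth 10
  add 50.53.16.0/20 -> H3 at depth 20
  ? 50.52.0.0  path d0:-→d1:-→d2:-→d3:-→d4:-→d5:-→d6:-→d7:-→d8:H5→d9:-→d10:H2→d11:-→d12:-→d13:-→d14:H5→d15:-  best=H5
  ? 50.53.20.67  path d0:-→d1:-→d2:-→d3:-→d4:-→d5:-→d6:-→d7:-→d8:H5→d9:-→d10:H2→d11:-→d12:-→d13:-→d14:H5→d15:-→d16:-→d17:-→d18:-→d19:-→d20:H3→d21:-→d22:-→d23:-→d24:-→d25:-→d26:H5→d27:-→d28:H2  best=H2
  ? 50.53.20.65  path d0:-→d1:-→d2:-→d3:-→d4:-→d5:-→d6:-→d7:-→d8:H5→d9:-→d10:H2→d11:-→d12:-→d13:-→d14:H5→d15:-→d16:-→d17:-→d18:-→d19:-→d20:H3→d21:-→d22:-→d23:-→d24:-→d25:-→d26:H5→d27:-→d28:H2  best=H2
  ? 50.0.0.40  path d0:-→d1:-→d2:-→d3:-→d4:-→d5:-→d6:-→d7:-→d8:H5→d9:-→d10:H2  best=H2
  ? 50.53.20.67  path d0:-→d1:-→d2:-→d3:-→d4:-→d5:-→d6:-→d7:-→d8:H5→d9:-→d10:H2→d11:-→d12:-→d13:-→d14:H5→d15:-→d16:-→d17:-→d18:-→d19:-→d20:H3→d21:-→d22:-→d23:-→d24:-→d25:-→d26:H5→d27:-→d28:H2  best=H2
  add 50.48.0.0/12 -> H1 at depth 12
  del 35.127.213.0/24 (clear depth 24)
  ? 35.127.213.0  path d0:-→d1:-→d2:-→d3:-→d4:-→d5:-→d6:-→d7:-→d8:-→d9:-→d10:-→d11:-→d12:-→d13:-→d14:-→d15:-→d16:-→d17:-→d18:-→d19:-→d20:-→d21:-→d22:-→d23:-→d24:-→d25:-→d26:-→d27:H1→d28:-  best=H1

== LOOKUPS ==
["H5","H4","no-route","H5","H5","H2","H2","H2","H2","H1"]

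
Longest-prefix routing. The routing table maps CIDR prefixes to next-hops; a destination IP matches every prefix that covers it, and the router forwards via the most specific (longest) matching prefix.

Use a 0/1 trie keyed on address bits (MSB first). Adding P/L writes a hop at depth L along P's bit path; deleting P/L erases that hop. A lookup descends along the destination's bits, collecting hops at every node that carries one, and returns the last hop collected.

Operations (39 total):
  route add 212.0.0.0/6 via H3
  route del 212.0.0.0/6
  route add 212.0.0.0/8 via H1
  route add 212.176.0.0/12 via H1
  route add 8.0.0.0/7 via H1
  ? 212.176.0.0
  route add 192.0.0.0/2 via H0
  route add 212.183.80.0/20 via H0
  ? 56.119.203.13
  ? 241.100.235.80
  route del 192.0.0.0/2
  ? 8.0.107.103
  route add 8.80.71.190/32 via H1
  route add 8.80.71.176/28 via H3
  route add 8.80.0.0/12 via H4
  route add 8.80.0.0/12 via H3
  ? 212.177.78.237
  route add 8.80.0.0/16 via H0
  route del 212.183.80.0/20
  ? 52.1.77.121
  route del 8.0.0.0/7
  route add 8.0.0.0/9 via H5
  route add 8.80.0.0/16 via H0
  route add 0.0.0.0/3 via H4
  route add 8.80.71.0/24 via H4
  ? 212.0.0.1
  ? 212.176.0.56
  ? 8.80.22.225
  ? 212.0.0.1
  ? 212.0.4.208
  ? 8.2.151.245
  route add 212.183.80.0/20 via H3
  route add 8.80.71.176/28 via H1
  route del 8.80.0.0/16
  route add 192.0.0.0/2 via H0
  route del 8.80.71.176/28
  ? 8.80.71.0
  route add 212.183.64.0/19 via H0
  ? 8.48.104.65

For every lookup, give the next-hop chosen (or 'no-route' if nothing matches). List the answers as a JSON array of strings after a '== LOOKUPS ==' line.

Apply in order:
  add 212.0.0.0/6 -> H3 at depth 6
  - 212.0.0.0/6 clear@6
  add 212.0.0.0/8 -> H1 at depth 8
  add 212.176.0.0/12 -> H1 at depth 12
  add 8.0.0.0/7 -> H1 at depth 7
  ? 212.176.0.0  path d0:-→d1:-→d2:-→d3:-→d4:-→d5:-→d6:-→d7:-→d8:H1→d9:-→d10:-→d11:-→d12:H1  best=H1
  add 192.0.0.0/2 -> H0 at depth 2
  add 212.183.80.0/20 -> H0 at depth 20
  ? 56.119.203.13  path d0:-→d1:-→d2:-  best=no-route
  ? 241.100.235.80  path d0:-→d1:-→d2:H0  best=H0
  - 192.0.0.0/2 clear@2
  ? 8.0.107.103  path d0:-→d1:-→d2:-→d3:-→d4:-→d5:-→d6:-→d7:H1  best=H1
  add 8.80.71.190/32 -> H1 at depth 32
  add 8.80.71.176/28 -> H3 at depth 28
  add 8.80.0.0/12 -> H4 at depth 12
  add 8.80.0.0/12 -> H3 at depth 12
  ? 212.177.78.237  path d0:-→d1:-→d2:-→d3:-→d4:-→d5:-→d6:-→d7:-→d8:H1→d9:-→d10:-→d11:-→d12:H1→d13:-  best=H1
  add 8.80.0.0/16 -> H0 at depth 16
  - 212.183.80.0/20 clear@20
  ? 52.1.77.121  path d0:-→d1:-→d2:-  best=no-route
  - 8.0.0.0/7 clear@7
  add 8.0.0.0/9 -> H5 at depth 9
  add 8.80.0.0/16 -> H0 at depth 16
  add 0.0.0.0/3 -> H4 at depth 3
  add 8.80.71.0/24 -> H4 at depth 24
  ? 212.0.0.1  path d0:-→d1:-→d2:-→d3:-→d4:-→d5:-→d6:-→d7:-→d8:H1  best=H1
  ? 212.176.0.56  path d0:-→d1:-→d2:-→d3:-→d4:-→d5:-→d6:-→d7:-→d8:H1→d9:-→d10:-→d11:-→d12:H1→d13:-  best=H1
  ? 8.80.22.225  path d0:-→d1:-→d2:-→d3:H4→d4:-→d5:-→d6:-→d7:-→d8:-→d9:H5→d10:-→d11:-→d12:H3→d13:-→d14:-→d15:-→d16:H0→d17:-  best=H0
  ? 212.0.0.1  path d0:-→d1:-→d2:-→d3:-→d4:-→d5:-→d6:-→d7:-→d8:H1  best=H1
  ? 212.0.4.208  path d0:-→d1:-→d2:-→d3:-→d4:-→d5:-→d6:-→d7:-→d8:H1  best=H1
  ? 8.2.151.245  path d0:-→d1:-→d2:-→d3:H4→d4:-→d5:-→d6:-→d7:-→d8:-→d9:H5  best=H5
  add 212.183.80.0/20 -> H3 at depth 20
  add 8.80.71.176/28 -> H1 at depth 28
  - 8.80.0.0/16 clear@16
  add 192.0.0.0/2 -> H0 at depth 2
  - 8.80.71.176/28 clear@28
  ? 8.80.71.0  path d0:-→d1:-→d2:-→d3:H4→d4:-→d5:-→d6:-→d7:-→d8:-→d9:H5→d10:-→d11:-→d12:H3→d13:-→d14:-→d15:-→d16:-→d17:-→d18:-→d19:-→d20:-→d21:-→d22:-→d23:-→d24:H4  best=H4
  add 212.183.64.0/19 -> H0 at depth 19
  ? 8.48.104.65  path d0:-→d1:-→d2:-→d3:H4→d4:-→d5:-→d6:-→d7:-→d8:-→d9:H5  best=H5

== LOOKUPS ==
["H1","no-route","H0","H1","H1","no-route","H1","H1","H0","H1","H1","H5","H4","H5"]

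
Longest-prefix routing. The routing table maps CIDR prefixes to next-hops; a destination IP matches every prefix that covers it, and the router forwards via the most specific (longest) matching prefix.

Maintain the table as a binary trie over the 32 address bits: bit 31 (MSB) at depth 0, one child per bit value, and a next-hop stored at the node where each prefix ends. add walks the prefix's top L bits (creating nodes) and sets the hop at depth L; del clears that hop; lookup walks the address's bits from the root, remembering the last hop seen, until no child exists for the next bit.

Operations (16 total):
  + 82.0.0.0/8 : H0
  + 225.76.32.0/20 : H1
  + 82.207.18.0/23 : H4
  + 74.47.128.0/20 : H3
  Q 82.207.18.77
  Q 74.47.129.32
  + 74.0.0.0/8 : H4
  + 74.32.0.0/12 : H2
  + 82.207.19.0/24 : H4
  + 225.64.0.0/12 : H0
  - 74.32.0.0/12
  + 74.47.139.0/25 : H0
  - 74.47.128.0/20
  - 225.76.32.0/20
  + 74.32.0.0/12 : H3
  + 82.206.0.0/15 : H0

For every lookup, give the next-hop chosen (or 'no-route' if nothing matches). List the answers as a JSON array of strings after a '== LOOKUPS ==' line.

Apply in order:
  add 82.0.0.0/8 -> H0 at depth 8
  add 225.76.32.0/20 -> H1 at depth 20
  add 82.207.18.0/23 -> H4 at depth 23
  add 74.47.128.0/20 -> H3 at depth 20
  ? 82.207.18.77  path d0:-→d1:-→d2:-→d3:-→d4:-→d5:-→d6:-→d7:-→d8:H0→d9:-→d10:-→d11:-→d12:-→d13:-→d14:-→d15:-→d16:-→d17:-→d18:-→d19:-→d20:-→d21:-→d22:-→d23:H4  best=H4
  ? 74.47.129.32  path d0:-→d1:-→d2:-→d3:-→d4:-→d5:-→d6:-→d7:-→d8:-→d9:-→d10:-→d11:-→d12:-→d13:-→d14:-→d15:-→d16:-→d17:-→d18:-→d19:-→d20:H3  best=H3
  add 74.0.0.0/8 -> H4 at depth 8
  add 74.32.0.0/12 -> H2 at depth 12
  add 82.207.19.0/24 -> H4 at depth 24
  add 225.64.0.0/12 -> H0 at depth 12
  del 74.32.0.0/12 (clear depth 12)
  add 74.47.139.0/25 -> H0 at depth 25
  del 74.47.128.0/20 (clear depth 20)
  del 225.76.32.0/20 (clear depth 20)
  add 74.32.0.0/12 -> H3 at depth 12
  add 82.206.0.0/15 -> H0 at depth 15

== LOOKUPS ==
["H4","H3"]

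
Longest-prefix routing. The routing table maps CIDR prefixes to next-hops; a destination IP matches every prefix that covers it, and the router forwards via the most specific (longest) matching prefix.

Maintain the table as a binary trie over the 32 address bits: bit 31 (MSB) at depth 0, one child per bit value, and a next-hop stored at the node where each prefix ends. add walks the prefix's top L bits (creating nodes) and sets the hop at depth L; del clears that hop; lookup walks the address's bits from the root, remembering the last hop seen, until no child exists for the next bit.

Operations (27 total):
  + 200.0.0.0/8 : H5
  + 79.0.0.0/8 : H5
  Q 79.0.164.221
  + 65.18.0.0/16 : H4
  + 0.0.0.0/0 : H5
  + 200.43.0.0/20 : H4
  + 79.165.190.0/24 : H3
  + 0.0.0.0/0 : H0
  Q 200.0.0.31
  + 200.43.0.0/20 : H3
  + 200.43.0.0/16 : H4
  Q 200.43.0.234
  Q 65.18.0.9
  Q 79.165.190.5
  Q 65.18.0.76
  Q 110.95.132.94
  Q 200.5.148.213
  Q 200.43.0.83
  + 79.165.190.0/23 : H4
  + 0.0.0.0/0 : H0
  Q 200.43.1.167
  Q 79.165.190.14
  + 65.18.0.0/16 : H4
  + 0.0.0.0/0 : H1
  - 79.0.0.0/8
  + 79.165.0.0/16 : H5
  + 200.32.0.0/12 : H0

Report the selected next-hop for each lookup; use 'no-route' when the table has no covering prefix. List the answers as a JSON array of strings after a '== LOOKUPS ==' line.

Trace:
  + 200.0.0.0/8 (H5) depth=8
  + 79.0.0.0/8 (H5) depth=8
  lookup 79.0.164.221: bits 01001111 walk d0:-→d1:-→d2:-→d3:-→d4:-→d5:-→d6:-→d7:-→d8:H5 -> H5
  + 65.18.0.0/16 (H4) depth=16
  + 0.0.0.0/0 (H5) depth=0
  + 200.43.0.0/20 (H4) depth=20
  + 79.165.190.0/24 (H3) depth=24
  + 0.0.0.0/0 (H0) depth=0
  lookup 200.0.0.31: bits 1100100000 walk d0:H0→d1:-→d2:-→d3:-→d4:-→d5:-→d6:-→d7:-→d8:H5→d9:-→d10:- -> H5
  + 200.43.0.0/20 (H3) depth=20
  + 200.43.0.0/16 (H4) depth=16
  lookup 200.43.0.234: bits 11001000001010110000 walk d0:H0→d1:-→d2:-→d3:-→d4:-→d5:-→d6:-→d7:-→d8:H5→d9:-→d10:-→d11:-→d12:-→d13:-→d14:-→d15:-→d16:H4→d17:-→d18:-→d19:-→d20:H3 -> H3
  lookup 65.18.0.9: bits 0100000100010010 walk d0:H0→d1:-→d2:-→d3:-→d4:-→d5:-→d6:-→d7:-→d8:-→d9:-→d10:-→d11:-→d12:-→d13:-→d14:-→d15:-→d16:H4 -> H4
  lookup 79.165.190.5: bits 010011111010010110111110 walk d0:H0→d1:-→d2:-→d3:-→d4:-→d5:-→d6:-→d7:-→d8:H5→d9:-→d10:-→d11:-→d12:-→d13:-→d14:-→d15:-→d16:-→d17:-→d18:-→d19:-→d20:-→d21:-→d22:-→d23:-→d24:H3 -> H3
  lookup 65.18.0.76: bits 0100000100010010 walk d0:H0→d1:-→d2:-→d3:-→d4:-→d5:-→d6:-→d7:-→d8:-→d9:-→d10:-→d11:-→d12:-→d13:-→d14:-→d15:-→d16:H4 -> H4
  lookup 110.95.132.94: bits 01 walk d0:H0→d1:-→d2:- -> H0
  lookup 200.5.148.213: bits 1100100000 walk d0:H0→d1:-→d2:-→d3:-→d4:-→d5:-→d6:-→d7:-→d8:H5→d9:-→d10:- -> H5
  lookup 200.43.0.83: bits 11001000001010110000 walk d0:H0→d1:-→d2:-→d3:-→d4:-→d5:-→d6:-→d7:-→d8:H5→d9:-→d10:-→d11:-→d12:-→d13:-→d14:-→d15:-→d16:H4→d17:-→d18:-→d19:-→d20:H3 -> H3
  + 79.165.190.0/23 (H4) depth=23
  + 0.0.0.0/0 (H0) depth=0
  lookup 200.43.1.167: bits 11001000001010110000 walk d0:H0→d1:-→d2:-→d3:-→d4:-→d5:-→d6:-→d7:-→d8:H5→d9:-→d10:-→d11:-→d12:-→d13:-→d14:-→d15:-→d16:H4→d17:-→d18:-→d19:-→d20:H3 -> H3
  lookup 79.165.190.14: bits 010011111010010110111110 walk d0:H0→d1:-→d2:-→d3:-→d4:-→d5:-→d6:-→d7:-→d8:H5→d9:-→d10:-→d11:-→d12:-→d13:-→d14:-→d15:-→d16:-→d17:-→d18:-→d19:-→d20:-→d21:-→d22:-→d23:H4→d24:H3 -> H3
  + 65.18.0.0/16 (H4) depth=16
  + 0.0.0.0/0 (H1) depth=0
  - 79.0.0.0/8 clear@8
  + 79.165.0.0/16 (H5) depth=16
  + 200.32.0.0/12 (H0) depth=12

== LOOKUPS ==
["H5","H5","H3","H4","H3","H4","H0","H5","H3","H3","H3"]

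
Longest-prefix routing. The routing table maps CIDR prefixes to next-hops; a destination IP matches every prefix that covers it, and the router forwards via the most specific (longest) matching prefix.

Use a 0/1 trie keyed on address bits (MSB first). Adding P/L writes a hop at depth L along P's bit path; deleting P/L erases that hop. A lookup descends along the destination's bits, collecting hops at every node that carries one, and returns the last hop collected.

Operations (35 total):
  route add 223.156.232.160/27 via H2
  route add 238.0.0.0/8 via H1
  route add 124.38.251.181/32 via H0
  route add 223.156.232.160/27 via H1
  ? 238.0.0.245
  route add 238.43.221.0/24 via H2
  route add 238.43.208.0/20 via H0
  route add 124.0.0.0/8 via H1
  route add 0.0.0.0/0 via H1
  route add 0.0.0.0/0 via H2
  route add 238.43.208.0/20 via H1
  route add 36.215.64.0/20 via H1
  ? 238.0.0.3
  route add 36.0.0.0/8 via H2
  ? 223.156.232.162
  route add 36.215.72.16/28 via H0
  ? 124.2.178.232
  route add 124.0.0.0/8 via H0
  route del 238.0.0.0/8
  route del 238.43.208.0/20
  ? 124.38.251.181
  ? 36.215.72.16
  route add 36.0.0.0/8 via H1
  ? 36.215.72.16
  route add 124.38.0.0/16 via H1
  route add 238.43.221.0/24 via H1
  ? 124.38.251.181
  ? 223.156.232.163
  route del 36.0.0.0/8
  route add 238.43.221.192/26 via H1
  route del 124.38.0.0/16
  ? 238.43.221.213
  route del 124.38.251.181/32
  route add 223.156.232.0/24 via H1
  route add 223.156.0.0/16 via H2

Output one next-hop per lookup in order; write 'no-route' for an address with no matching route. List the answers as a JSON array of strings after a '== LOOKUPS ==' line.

Trace:
  + 223.156.232.160/27 (H2) depth=27
  + 238.0.0.0/8 (H1) depth=8
  + 124.38.251.181/32 (H0) depth=32
  + 223.156.232.160/27 (H1) depth=27
  Q 238.0.0.245: descend 11101110 ; hops seen [H1] ; pick H1
  + 238.43.221.0/24 (H2) depth=24
  + 238.43.208.0/20 (H0) depth=20
  + 124.0.0.0/8 (H1) depth=8
  + 0.0.0.0/0 (H1) depth=0
  + 0.0.0.0/0 (H2) depth=0
  + 238.43.208.0/20 (H1) depth=20
  + 36.215.64.0/20 (H1) depth=20
  Q 238.0.0.3: descend 1110111000 ; hops seen [H2,H1] ; pick H1
  + 36.0.0.0/8 (H2) depth=8
  Q 223.156.232.162: descend 110111111001110011101000101 ; hops seen [H2,H1] ; pick H1
  + 36.215.72.16/28 (H0) depth=28
  Q 124.2.178.232: descend 0111110000 ; hops seen [H2,H1] ; pick H1
  + 124.0.0.0/8 (H0) depth=8
  del 238.0.0.0/8 (clear depth 8)
  del 238.43.208.0/20 (clear depth 20)
  Q 124.38.251.181: descend 01111100001001101111101110110101 ; hops seen [H2,H0,H0] ; pick H0
  Q 36.215.72.16: descend 0010010011010111010010000001 ; hops seen [H2,H2,H1,H0] ; pick H0
  + 36.0.0.0/8 (H1) depth=8
  Q 36.215.72.16: descend 0010010011010111010010000001 ; hops seen [H2,H1,H1,H0] ; pick H0
  + 124.38.0.0/16 (H1) depth=16
  + 238.43.221.0/24 (H1) depth=24
  Q 124.38.251.181: descend 01111100001001101111101110110101 ; hops seen [H2,H0,H1,H0] ; pick H0
  Q 223.156.232.163: descend 110111111001110011101000101 ; hops seen [H2,H1] ; pick H1
  del 36.0.0.0/8 (clear depth 8)
  + 238.43.221.192/26 (H1) depth=26
  del 124.38.0.0/16 (clear depth 16)
  Q 238.43.221.213: descend 11101110001010111101110111 ; hops seen [H2,H1,H1] ; pick H1
  del 124.38.251.181/32 (clear depth 32)
  + 223.156.232.0/24 (H1) depth=24
  + 223.156.0.0/16 (H2) depth=16

== LOOKUPS ==
["H1","H1","H1","H1","H0","H0","H0","H0","H1","H1"]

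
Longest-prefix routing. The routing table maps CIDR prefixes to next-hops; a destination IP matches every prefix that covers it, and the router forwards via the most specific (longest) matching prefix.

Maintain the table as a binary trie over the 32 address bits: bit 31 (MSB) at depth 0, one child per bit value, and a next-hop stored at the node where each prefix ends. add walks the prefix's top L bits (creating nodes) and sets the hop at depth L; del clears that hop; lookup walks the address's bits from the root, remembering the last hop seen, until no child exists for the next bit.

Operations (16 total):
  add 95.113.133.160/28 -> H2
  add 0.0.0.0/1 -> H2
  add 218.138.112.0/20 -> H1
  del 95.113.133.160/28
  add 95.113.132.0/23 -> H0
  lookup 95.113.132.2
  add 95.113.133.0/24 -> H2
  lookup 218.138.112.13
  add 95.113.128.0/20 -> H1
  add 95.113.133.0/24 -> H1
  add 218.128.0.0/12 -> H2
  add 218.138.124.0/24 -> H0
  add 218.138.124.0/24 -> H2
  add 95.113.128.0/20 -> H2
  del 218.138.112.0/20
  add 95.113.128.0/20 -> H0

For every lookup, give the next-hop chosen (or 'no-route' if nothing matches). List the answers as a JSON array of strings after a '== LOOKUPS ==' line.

Process each operation:
  + 95.113.133.160/28 (H2) depth=28
  + 0.0.0.0/1 (H2) depth=1
  + 218.138.112.0/20 (H1) depth=20
  del 95.113.133.160/28 (clear depth 28)
  + 95.113.132.0/23 (H0) depth=23
  ? 95.113.132.2  path d0:-→d1:H2→d2:-→d3:-→d4:-→d5:-→d6:-→d7:-→d8:-→d9:-→d10:-→d11:-→d12:-→d13:-→d14:-→d15:-→d16:-→d17:-→d18:-→d19:-→d20:-→d21:-→d22:-→d23:H0  best=H0
  + 95.113.133.0/24 (H2) depth=24
  ? 218.138.112.13  path d0:-→d1:-→d2:-→d3:-→d4:-→d5:-→d6:-→d7:-→d8:-→d9:-→d10:-→d11:-→d12:-→d13:-→d14:-→d15:-→d16:-→d17:-→d18:-→d19:-→d20:H1  best=H1
  + 95.113.128.0/20 (H1) depth=20
  + 95.113.133.0/24 (H1) depth=24
  + 218.128.0.0/12 (H2) depth=12
  + 218.138.124.0/24 (H0) depth=24
  + 218.138.124.0/24 (H2) depth=24
  + 95.113.128.0/20 (H2) depth=20
  del 218.138.112.0/20 (clear depth 20)
  + 95.113.128.0/20 (H0) depth=20

== LOOKUPS ==
["H0","H1"]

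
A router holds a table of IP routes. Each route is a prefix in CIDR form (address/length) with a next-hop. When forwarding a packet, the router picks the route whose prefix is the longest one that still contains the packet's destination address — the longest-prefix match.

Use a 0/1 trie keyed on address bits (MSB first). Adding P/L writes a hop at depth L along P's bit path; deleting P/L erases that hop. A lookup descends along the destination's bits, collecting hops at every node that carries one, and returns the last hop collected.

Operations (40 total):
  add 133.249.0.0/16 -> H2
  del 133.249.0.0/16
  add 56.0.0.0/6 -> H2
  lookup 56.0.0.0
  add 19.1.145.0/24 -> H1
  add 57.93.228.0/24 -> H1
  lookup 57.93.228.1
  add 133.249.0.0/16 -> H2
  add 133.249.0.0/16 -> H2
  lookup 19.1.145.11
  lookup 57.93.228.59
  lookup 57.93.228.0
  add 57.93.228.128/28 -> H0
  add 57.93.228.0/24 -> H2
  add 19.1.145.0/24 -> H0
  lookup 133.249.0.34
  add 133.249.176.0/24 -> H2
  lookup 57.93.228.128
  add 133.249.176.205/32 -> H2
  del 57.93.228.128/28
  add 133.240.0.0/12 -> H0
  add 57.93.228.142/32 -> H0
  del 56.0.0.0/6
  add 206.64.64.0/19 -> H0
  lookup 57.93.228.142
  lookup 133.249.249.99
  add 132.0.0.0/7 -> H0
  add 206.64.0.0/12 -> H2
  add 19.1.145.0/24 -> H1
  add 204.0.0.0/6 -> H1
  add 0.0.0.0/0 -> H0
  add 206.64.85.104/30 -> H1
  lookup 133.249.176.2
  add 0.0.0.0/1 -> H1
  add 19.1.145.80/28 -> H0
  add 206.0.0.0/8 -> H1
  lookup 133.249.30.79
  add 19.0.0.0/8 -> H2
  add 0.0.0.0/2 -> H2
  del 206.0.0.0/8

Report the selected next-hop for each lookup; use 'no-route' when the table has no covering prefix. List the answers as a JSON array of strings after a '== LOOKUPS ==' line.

Apply in order:
  + 133.249.0.0/16 (H2) depth=16
  del 133.249.0.0/16 (clear depth 16)
  + 56.0.0.0/6 (H2) depth=6
  lookup 56.0.0.0: bits 001110 walk d0:-→d1:-→d2:-→d3:-→d4:-→d5:-→d6:H2 -> H2
  + 19.1.145.0/24 (H1) depth=24
  + 57.93.228.0/24 (H1) depth=24
  lookup 57.93.228.1: bits 001110010101110111100100 walk d0:-→d1:-→d2:-→d3:-→d4:-→d5:-→d6:H2→d7:-→d8:-→d9:-→d10:-→d11:-→d12:-→d13:-→d14:-→d15:-→d16:-→d17:-→d18:-→d19:-→d20:-→d21:-→d22:-→d23:-→d24:H1 -> H1
  + 133.249.0.0/16 (H2) depth=16
  + 133.249.0.0/16 (H2) depth=16
  lookup 19.1.145.11: bits 000100110000000110010001 walk d0:-→d1:-→d2:-→d3:-→d4:-→d5:-→d6:-→d7:-→d8:-→d9:-→d10:-→d11:-→d12:-→d13:-→d14:-→d15:-→d16:-→d17:-→d18:-→d19:-→d20:-→d21:-→d22:-→d23:-→d24:H1 -> H1
  lookup 57.93.228.59: bits 001110010101110111100100 walk d0:-→d1:-→d2:-→d3:-→d4:-→d5:-→d6:H2→d7:-→d8:-→d9:-→d10:-→d11:-→d12:-→d13:-→d14:-→d15:-→d16:-→d17:-→d18:-→d19:-→d20:-→d21:-→d22:-→d23:-→d24:H1 -> H1
  lookup 57.93.228.0: bits 001110010101110111100100 walk d0:-→d1:-→d2:-→d3:-→d4:-→d5:-→d6:H2→d7:-→d8:-→d9:-→d10:-→d11:-→d12:-→d13:-→d14:-→d15:-→d16:-→d17:-→d18:-→d19:-→d20:-→d21:-→d22:-→d23:-→d24:H1 -> H1
  + 57.93.228.128/28 (H0) depth=28
  + 57.93.228.0/24 (H2) depth=24
  + 19.1.145.0/24 (H0) depth=24
  lookup 133.249.0.34: bits 1000010111111001 walk d0:-→d1:-→d2:-→d3:-→d4:-→d5:-→d6:-→d7:-→d8:-→d9:-→d10:-→d11:-→d12:-→d13:-→d14:-→d15:-→d16:H2 -> H2
  + 133.249.176.0/24 (H2) depth=24
  lookup 57.93.228.128: bits 0011100101011101111001001000 walk d0:-→d1:-→d2:-→d3:-→d4:-→d5:-→d6:H2→d7:-→d8:-→d9:-→d10:-→d11:-→d12:-→d13:-→d14:-→d15:-→d16:-→d17:-→d18:-→d19:-→d20:-→d21:-→d22:-→d23:-→d24:H2→d25:-→d26:-→d27:-→d28:H0 -> H0
  + 133.249.176.205/32 (H2) depth=32
  del 57.93.228.128/28 (clear depth 28)
  + 133.240.0.0/12 (H0) depth=12
  + 57.93.228.142/32 (H0) depth=32
  del 56.0.0.0/6 (clear depth 6)
  + 206.64.64.0/19 (H0) depth=19
  lookup 57.93.228.142: bits 00111001010111011110010010001110 walk d0:-→d1:-→d2:-→d3:-→d4:-→d5:-→d6:-→d7:-→d8:-→d9:-→d10:-→d11:-→d12:-→d13:-→d14:-→d15:-→d16:-→d17:-→d18:-→d19:-→d20:-→d21:-→d22:-→d23:-→d24:H2→d25:-→d26:-→d27:-→d28:-→d29:-→d30:-→d31:-→d32:H0 -> H0
  lookup 133.249.249.99: bits 10000101111110011 walk d0:-→d1:-→d2:-→d3:-→d4:-→d5:-→d6:-→d7:-→d8:-→d9:-→d10:-→d11:-→d12:H0→d13:-→d14:-→d15:-→d16:H2→d17:- -> H2
  + 132.0.0.0/7 (H0) depth=7
  + 206.64.0.0/12 (H2) depth=12
  + 19.1.145.0/24 (H1) depth=24
  + 204.0.0.0/6 (H1) depth=6
  + 0.0.0.0/0 (H0) depth=0
  + 206.64.85.104/30 (H1) depth=30
  lookup 133.249.176.2: bits 100001011111100110110000 walk d0:H0→d1:-→d2:-→d3:-→d4:-→d5:-→d6:-→d7:H0→d8:-→d9:-→d10:-→d11:-→d12:H0→d13:-→d14:-→d15:-→d16:H2→d17:-→d18:-→d19:-→d20:-→d21:-→d22:-→d23:-→d24:H2 -> H2
  + 0.0.0.0/1 (H1) depth=1
  + 19.1.145.80/28 (H0) depth=28
  + 206.0.0.0/8 (H1) depth=8
  lookup 133.249.30.79: bits 1000010111111001 walk d0:H0→d1:-→d2:-→d3:-→d4:-→d5:-→d6:-→d7:H0→d8:-→d9:-→d10:-→d11:-→d12:H0→d13:-→d14:-→d15:-→d16:H2 -> H2
  + 19.0.0.0/8 (H2) depth=8
  + 0.0.0.0/2 (H2) depth=2
  del 206.0.0.0/8 (clear depth 8)

== LOOKUPS ==
["H2","H1","H1","H1","H1","H2","H0","H0","H2","H2","H2"]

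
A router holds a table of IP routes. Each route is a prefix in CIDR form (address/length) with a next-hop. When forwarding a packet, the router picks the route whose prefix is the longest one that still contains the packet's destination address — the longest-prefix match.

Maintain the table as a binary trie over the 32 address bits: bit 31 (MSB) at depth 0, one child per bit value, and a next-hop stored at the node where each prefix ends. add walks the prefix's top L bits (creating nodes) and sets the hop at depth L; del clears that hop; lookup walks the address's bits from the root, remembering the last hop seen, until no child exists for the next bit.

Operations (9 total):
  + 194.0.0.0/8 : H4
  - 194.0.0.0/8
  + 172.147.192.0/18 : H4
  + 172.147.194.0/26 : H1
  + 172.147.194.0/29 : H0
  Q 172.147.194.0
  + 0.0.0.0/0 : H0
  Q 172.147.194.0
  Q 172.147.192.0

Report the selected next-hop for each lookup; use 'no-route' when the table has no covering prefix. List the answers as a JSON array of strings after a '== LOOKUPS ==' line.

Process each operation:
  + 194.0.0.0/8 (H4) depth=8
  del 194.0.0.0/8 (clear depth 8)
  + 172.147.192.0/18 (H4) depth=18
  + 172.147.194.0/26 (H1) depth=26
  + 172.147.194.0/29 (H0) depth=29
  Q 172.147.194.0: descend 10101100100100111100001000000 ; hops seen [H4,H1,H0] ; pick H0
  + 0.0.0.0/0 (H0) depth=0
  Q 172.147.194.0: descend 10101100100100111100001000000 ; hops seen [H0,H4,H1,H0] ; pick H0
  Q 172.147.192.0: descend 1010110010010011110000 ; hops seen [H0,H4] ; pick H4

== LOOKUPS ==
["H0","H0","H4"]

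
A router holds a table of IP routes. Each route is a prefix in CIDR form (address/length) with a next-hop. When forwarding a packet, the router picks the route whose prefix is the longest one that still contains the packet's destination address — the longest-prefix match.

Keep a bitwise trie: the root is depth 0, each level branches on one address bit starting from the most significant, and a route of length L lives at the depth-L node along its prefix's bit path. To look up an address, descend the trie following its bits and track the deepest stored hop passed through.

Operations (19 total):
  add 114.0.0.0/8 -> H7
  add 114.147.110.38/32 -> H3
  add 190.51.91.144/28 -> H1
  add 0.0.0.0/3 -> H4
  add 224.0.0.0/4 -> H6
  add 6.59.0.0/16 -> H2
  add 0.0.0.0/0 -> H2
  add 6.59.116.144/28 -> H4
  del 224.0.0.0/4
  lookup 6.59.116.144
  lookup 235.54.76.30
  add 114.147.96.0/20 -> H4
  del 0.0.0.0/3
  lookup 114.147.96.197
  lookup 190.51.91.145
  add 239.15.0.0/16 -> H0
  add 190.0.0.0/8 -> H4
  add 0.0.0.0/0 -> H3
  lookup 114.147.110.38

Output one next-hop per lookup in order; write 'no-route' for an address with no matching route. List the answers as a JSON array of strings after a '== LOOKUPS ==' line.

Process each operation:
  + 114.0.0.0/8 (H7) depth=8
  + 114.147.110.38/32 (H3) depth=32
  + 190.51.91.144/28 (H1) depth=28
  + 0.0.0.0/3 (H4) depth=3
  + 224.0.0.0/4 (H6) depth=4
  + 6.59.0.0/16 (H2) depth=16
  + 0.0.0.0/0 (H2) depth=0
  + 6.59.116.144/28 (H4) depth=28
  del 224.0.0.0/4 (clear depth 4)
  lookup 6.59.116.144: bits 0000011000111011011101001001 walk d0:H2→d1:-→d2:-→d3:H4→d4:-→d5:-→d6:-→d7:-→d8:-→d9:-→d10:-→d11:-→d12:-→d13:-→d14:-→d15:-→d16:H2→d17:-→d18:-→d19:-→d20:-→d21:-→d22:-→d23:-→d24:-→d25:-→d26:-→d27:-→d28:H4 -> H4
  lookup 235.54.76.30: bits 1110 walk d0:H2→d1:-→d2:-→d3:-→d4:- -> H2
  + 114.147.96.0/20 (H4) depth=20
  del 0.0.0.0/3 (clear depth 3)
  lookup 114.147.96.197: bits 01110010100100110110 walk d0:H2→d1:-→d2:-→d3:-→d4:-→d5:-→d6:-→d7:-→d8:H7→d9:-→d10:-→d11:-→d12:-→d13:-→d14:-→d15:-→d16:-→d17:-→d18:-→d19:-→d20:H4 -> H4
  lookup 190.51.91.145: bits 1011111000110011010110111001 walk d0:H2→d1:-→d2:-→d3:-→d4:-→d5:-→d6:-→d7:-→d8:-→d9:-→d10:-→d11:-→d12:-→d13:-→d14:-→d15:-→d16:-→d17:-→d18:-→d19:-→d20:-→d21:-→d22:-→d23:-→d24:-→d25:-→d26:-→d27:-→d28:H1 -> H1
  + 239.15.0.0/16 (H0) depth=16
  + 190.0.0.0/8 (H4) depth=8
  + 0.0.0.0/0 (H3) depth=0
  lookup 114.147.110.38: bits 01110010100100110110111000100110 walk d0:H3→d1:-→d2:-→d3:-→d4:-→d5:-→d6:-→d7:-→d8:H7→d9:-→d10:-→d11:-→d12:-→d13:-→d14:-→d15:-→d16:-→d17:-→d18:-→d19:-→d20:H4→d21:-→d22:-→d23:-→d24:-→d25:-→d26:-→d27:-→d28:-→d29:-→d30:-→d31:-→d32:H3 -> H3

== LOOKUPS ==
["H4","H2","H4","H1","H3"]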